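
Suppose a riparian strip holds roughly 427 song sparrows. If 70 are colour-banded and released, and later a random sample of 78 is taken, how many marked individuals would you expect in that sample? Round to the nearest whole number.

expected recaptures ≈ 13

Expected recaptures E[R] = M·C / N.
E[R] = 70 × 78 / 427 = 5460 / 427 ≈ 12.8 → 13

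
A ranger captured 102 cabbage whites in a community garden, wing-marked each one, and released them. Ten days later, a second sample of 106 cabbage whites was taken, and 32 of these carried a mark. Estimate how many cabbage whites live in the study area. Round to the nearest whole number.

If marked individuals mix randomly, R/C ≈ M/N, giving N ≈ M·C/R.
N = (102 × 106) / 32 = 10812 / 32 ≈ 337.9 → 338

N ≈ 338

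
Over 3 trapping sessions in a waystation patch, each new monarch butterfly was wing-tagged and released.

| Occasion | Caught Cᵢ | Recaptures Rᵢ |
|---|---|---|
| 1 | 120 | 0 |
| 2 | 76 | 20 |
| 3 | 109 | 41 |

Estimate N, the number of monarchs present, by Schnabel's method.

N = 464

Marked at large before each occasion: Mᵢ = Σⱼ<ᵢ (Cⱼ − Rⱼ) → M1=0, M2=120, M3=176
Σ MᵢCᵢ = 0·120 + 120·76 + 176·109 = 0 + 9120 + 19184 = 28304
Σ Rᵢ = 0 + 20 + 41 = 61
N̂ = 28304 / 61 = 464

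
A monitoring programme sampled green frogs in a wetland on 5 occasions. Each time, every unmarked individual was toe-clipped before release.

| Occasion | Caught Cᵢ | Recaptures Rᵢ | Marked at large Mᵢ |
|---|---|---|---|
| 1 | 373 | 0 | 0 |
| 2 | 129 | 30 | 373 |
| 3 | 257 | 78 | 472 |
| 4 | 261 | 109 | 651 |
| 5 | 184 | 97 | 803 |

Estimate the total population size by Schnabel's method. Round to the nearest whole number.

N ≈ 1551

Σ MᵢCᵢ = 0·373 + 373·129 + 472·257 + 651·261 + 803·184 = 0 + 48117 + 121304 + 169911 + 147752 = 487084
Σ Rᵢ = 0 + 30 + 78 + 109 + 97 = 314
N̂ = 487084 / 314 ≈ 1551.2 → 1551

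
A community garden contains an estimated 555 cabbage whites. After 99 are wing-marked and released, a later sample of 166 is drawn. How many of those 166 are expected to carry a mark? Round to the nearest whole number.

Expected recaptures E[R] = M·C / N.
E[R] = 99 × 166 / 555 = 16434 / 555 ≈ 29.6 → 30

expected recaptures ≈ 30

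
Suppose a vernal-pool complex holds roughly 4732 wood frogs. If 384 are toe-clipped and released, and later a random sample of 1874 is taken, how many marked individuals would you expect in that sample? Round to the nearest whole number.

The marked fraction of the population is 384/4732, so in a sample of 1874 expect C·(M/N) marked.
E[R] = 384 × 1874 / 4732 = 719616 / 4732 ≈ 152.1 → 152

expected recaptures ≈ 152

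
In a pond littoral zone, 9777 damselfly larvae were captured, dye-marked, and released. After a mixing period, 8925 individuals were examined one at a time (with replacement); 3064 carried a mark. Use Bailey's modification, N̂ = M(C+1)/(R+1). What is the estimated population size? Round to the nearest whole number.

N ≈ 28,473

N̂ = 9777·(8925+1)/(3064+1) = 9777·8926/3065 = 87269502/3065 ≈ 28472.9 → 28473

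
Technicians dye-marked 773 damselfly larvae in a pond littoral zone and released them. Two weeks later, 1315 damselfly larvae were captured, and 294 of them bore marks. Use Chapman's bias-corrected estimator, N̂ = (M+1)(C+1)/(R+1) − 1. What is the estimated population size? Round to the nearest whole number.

N̂ = (773+1)(1315+1)/(294+1) − 1 = 774·1316/295 − 1
= 1018584/295 − 1 ≈ 3452.8 − 1 ≈ 3451.8 → 3452

N ≈ 3452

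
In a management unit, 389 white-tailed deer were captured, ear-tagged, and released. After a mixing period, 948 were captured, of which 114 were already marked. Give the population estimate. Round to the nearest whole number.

Lincoln-Petersen assumes M/N = R/C, so N = M·C / R.
N = (389 × 948) / 114 = 368772 / 114 ≈ 3234.8 → 3235

N ≈ 3235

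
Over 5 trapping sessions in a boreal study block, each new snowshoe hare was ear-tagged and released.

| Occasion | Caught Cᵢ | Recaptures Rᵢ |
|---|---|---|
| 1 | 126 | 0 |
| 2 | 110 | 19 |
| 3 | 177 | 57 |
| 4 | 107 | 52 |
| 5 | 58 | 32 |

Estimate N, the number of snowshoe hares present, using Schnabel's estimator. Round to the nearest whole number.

N ≈ 694

Marked at large before each occasion: Mᵢ = Σⱼ<ᵢ (Cⱼ − Rⱼ) → M1=0, M2=126, M3=217, M4=337, M5=392
Σ MᵢCᵢ = 0·126 + 126·110 + 217·177 + 337·107 + 392·58 = 0 + 13860 + 38409 + 36059 + 22736 = 111064
Σ Rᵢ = 0 + 19 + 57 + 52 + 32 = 160
N̂ = 111064 / 160 ≈ 694.1 → 694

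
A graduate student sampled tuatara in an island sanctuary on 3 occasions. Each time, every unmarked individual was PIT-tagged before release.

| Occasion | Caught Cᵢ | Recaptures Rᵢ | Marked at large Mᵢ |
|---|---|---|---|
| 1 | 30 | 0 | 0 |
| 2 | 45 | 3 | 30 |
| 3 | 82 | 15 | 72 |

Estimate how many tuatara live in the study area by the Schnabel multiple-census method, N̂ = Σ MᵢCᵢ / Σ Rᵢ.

N = 403

Σ MᵢCᵢ = 0·30 + 30·45 + 72·82 = 0 + 1350 + 5904 = 7254
Σ Rᵢ = 0 + 3 + 15 = 18
N̂ = 7254 / 18 = 403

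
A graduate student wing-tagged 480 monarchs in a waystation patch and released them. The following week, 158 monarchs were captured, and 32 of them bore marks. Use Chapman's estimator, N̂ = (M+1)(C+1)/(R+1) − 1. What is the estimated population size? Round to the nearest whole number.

N̂ = (480+1)(158+1)/(32+1) − 1 = 481·159/33 − 1
= 76479/33 − 1 ≈ 2317.5 − 1 ≈ 2316.5 → 2317

N ≈ 2317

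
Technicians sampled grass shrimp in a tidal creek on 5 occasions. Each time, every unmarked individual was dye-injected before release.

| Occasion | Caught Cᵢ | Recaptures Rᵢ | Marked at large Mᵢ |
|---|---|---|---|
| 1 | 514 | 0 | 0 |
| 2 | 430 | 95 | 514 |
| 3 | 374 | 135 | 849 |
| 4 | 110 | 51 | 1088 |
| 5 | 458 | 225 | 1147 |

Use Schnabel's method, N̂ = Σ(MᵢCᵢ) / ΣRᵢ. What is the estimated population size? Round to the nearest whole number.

Σ MᵢCᵢ = 0·514 + 514·430 + 849·374 + 1088·110 + 1147·458 = 0 + 221020 + 317526 + 119680 + 525326 = 1183552
Σ Rᵢ = 0 + 95 + 135 + 51 + 225 = 506
N̂ = 1183552 / 506 ≈ 2339.0 → 2339

N ≈ 2339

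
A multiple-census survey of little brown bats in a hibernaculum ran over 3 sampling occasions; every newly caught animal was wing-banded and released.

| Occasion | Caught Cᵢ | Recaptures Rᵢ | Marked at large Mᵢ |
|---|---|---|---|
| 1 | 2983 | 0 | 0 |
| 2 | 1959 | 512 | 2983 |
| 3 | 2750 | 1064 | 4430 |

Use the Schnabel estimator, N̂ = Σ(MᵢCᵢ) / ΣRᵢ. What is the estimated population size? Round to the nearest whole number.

Σ MᵢCᵢ = 0·2983 + 2983·1959 + 4430·2750 = 0 + 5843697 + 12182500 = 18026197
Σ Rᵢ = 0 + 512 + 1064 = 1576
N̂ = 18026197 / 1576 ≈ 11437.9 → 11438

N ≈ 11,438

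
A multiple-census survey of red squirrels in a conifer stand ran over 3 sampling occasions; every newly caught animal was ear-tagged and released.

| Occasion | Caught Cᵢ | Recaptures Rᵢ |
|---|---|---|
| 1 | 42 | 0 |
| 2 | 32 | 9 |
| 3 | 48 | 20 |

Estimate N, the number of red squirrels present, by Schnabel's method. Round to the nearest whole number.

Marked at large before each occasion: Mᵢ = Σⱼ<ᵢ (Cⱼ − Rⱼ) → M1=0, M2=42, M3=65
Σ MᵢCᵢ = 0·42 + 42·32 + 65·48 = 0 + 1344 + 3120 = 4464
Σ Rᵢ = 0 + 9 + 20 = 29
N̂ = 4464 / 29 ≈ 153.9 → 154

N ≈ 154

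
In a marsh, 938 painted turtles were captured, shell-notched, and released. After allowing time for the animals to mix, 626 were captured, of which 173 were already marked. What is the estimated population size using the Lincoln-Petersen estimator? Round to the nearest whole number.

N ≈ 3394

N = (938 × 626) / 173 = 587188 / 173 ≈ 3394.2 → 3394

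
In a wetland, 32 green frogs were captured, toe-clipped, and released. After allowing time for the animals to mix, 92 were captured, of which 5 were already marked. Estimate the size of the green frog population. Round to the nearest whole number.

The marked fraction in the recapture sample should equal the marked fraction in the population: 5/92 = 32/N.
N = (32 × 92) / 5 = 2944 / 5 ≈ 588.8 → 589

N ≈ 589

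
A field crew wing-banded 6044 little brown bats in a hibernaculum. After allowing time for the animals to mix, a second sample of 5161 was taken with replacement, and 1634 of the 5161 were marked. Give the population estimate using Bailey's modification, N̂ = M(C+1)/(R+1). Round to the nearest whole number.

N ≈ 19,082

N̂ = 6044·(5161+1)/(1634+1) = 6044·5162/1635 = 31199128/1635 ≈ 19082.0 → 19082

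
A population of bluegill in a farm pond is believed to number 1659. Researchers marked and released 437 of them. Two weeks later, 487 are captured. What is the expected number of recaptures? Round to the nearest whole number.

The marked fraction of the population is 437/1659, so in a sample of 487 expect C·(M/N) marked.
E[R] = 437 × 487 / 1659 = 212819 / 1659 ≈ 128.3 → 128

expected recaptures ≈ 128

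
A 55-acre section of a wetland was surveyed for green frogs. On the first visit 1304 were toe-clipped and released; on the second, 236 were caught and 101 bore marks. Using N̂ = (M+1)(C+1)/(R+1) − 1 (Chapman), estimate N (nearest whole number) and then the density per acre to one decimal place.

N̂ = 1305·237/102 − 1 = 309285/102 − 1 ≈ 3031.2 → 3031
Density = N̂ / area = 3031 / 55 ≈ 55.11 → 55.1 per acre

density ≈ 55.1 green frogs per acre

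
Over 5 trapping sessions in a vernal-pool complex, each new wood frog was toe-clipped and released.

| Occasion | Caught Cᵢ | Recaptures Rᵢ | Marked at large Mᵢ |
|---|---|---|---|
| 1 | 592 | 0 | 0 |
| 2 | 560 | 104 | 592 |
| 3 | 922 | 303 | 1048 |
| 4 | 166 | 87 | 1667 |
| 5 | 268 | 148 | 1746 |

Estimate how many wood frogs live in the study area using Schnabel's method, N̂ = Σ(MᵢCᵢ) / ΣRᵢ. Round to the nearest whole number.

Σ MᵢCᵢ = 0·592 + 592·560 + 1048·922 + 1667·166 + 1746·268 = 0 + 331520 + 966256 + 276722 + 467928 = 2042426
Σ Rᵢ = 0 + 104 + 303 + 87 + 148 = 642
N̂ = 2042426 / 642 ≈ 3181.3 → 3181

N ≈ 3181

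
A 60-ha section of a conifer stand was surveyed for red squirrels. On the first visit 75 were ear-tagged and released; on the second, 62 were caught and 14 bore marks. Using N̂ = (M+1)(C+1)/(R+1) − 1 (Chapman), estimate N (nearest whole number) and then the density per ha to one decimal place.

density ≈ 5.3 red squirrels per ha

N̂ = 76·63/15 − 1 = 4788/15 − 1 ≈ 318.2 → 318
Density = N̂ / area = 318 / 60 ≈ 5.30 → 5.3 per ha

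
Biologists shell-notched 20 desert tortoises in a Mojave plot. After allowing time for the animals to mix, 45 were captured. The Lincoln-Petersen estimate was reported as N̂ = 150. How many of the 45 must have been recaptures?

R = 6

From N = M·C/R: R = M·C / N = 20·45 / 150 = 900 / 150 = 6.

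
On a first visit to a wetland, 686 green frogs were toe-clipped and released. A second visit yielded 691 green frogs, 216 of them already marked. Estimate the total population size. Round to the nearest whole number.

N ≈ 2195

Lincoln-Petersen assumes M/N = R/C, so N = M·C / R.
N = (686 × 691) / 216 = 474026 / 216 ≈ 2194.6 → 2195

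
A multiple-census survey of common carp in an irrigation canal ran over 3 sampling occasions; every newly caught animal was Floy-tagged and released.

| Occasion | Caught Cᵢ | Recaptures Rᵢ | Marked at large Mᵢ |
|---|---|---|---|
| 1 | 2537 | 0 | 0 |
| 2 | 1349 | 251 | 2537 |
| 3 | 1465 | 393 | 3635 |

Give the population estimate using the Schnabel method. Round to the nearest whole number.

Σ MᵢCᵢ = 0·2537 + 2537·1349 + 3635·1465 = 0 + 3422413 + 5325275 = 8747688
Σ Rᵢ = 0 + 251 + 393 = 644
N̂ = 8747688 / 644 ≈ 13583.4 → 13583

N ≈ 13,583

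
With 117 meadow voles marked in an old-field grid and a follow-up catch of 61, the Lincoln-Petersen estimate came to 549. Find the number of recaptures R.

From N = M·C/R: R = M·C / N = 117·61 / 549 = 7137 / 549 = 13.

R = 13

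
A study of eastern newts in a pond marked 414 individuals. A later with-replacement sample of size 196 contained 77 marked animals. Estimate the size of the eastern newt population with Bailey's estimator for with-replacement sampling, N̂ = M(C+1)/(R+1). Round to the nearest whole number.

N ≈ 1046

N̂ = 414·(196+1)/(77+1) = 414·197/78 = 81558/78 ≈ 1045.6 → 1046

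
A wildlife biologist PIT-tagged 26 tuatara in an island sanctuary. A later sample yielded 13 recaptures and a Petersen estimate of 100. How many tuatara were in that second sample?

C = 50

From N = M·C/R: C = N·R / M = 100·13 / 26 = 1300 / 26 = 50.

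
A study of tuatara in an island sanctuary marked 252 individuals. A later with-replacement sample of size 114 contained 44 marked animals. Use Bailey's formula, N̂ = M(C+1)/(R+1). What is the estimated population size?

N̂ = 252·(114+1)/(44+1) = 252·115/45 = 28980/45 = 644

N = 644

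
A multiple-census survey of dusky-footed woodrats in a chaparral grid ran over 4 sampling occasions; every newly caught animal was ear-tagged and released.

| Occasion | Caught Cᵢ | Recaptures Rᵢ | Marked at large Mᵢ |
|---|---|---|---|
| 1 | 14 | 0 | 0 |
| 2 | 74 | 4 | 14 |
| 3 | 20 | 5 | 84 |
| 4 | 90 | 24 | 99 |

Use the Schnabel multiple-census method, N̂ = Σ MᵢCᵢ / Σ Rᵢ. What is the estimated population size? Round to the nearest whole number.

Σ MᵢCᵢ = 0·14 + 14·74 + 84·20 + 99·90 = 0 + 1036 + 1680 + 8910 = 11626
Σ Rᵢ = 0 + 4 + 5 + 24 = 33
N̂ = 11626 / 33 ≈ 352.3 → 352

N ≈ 352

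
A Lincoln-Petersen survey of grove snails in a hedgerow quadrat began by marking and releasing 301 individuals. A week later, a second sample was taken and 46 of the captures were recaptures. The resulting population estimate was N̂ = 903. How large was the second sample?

C = 138

From N = M·C/R: C = N·R / M = 903·46 / 301 = 41538 / 301 = 138.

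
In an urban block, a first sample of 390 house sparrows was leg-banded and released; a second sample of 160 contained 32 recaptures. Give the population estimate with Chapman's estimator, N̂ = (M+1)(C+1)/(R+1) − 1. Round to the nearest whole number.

N̂ = (390+1)(160+1)/(32+1) − 1 = 391·161/33 − 1
= 62951/33 − 1 ≈ 1907.6 − 1 ≈ 1906.6 → 1907

N ≈ 1907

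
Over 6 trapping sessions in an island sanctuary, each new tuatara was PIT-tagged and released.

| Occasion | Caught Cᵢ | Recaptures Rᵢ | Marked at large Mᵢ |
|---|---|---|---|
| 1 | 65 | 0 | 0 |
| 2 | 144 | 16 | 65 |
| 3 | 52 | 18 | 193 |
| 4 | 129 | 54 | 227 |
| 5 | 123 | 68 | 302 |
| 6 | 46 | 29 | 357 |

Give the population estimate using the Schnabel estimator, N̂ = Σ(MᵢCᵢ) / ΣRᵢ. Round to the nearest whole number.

N ≈ 553

Σ MᵢCᵢ = 0·65 + 65·144 + 193·52 + 227·129 + 302·123 + 357·46 = 0 + 9360 + 10036 + 29283 + 37146 + 16422 = 102247
Σ Rᵢ = 0 + 16 + 18 + 54 + 68 + 29 = 185
N̂ = 102247 / 185 ≈ 552.7 → 553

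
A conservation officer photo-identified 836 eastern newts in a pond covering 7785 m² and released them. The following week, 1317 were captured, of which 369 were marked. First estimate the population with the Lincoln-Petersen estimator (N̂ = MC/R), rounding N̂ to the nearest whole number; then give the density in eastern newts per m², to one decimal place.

density ≈ 0.4 eastern newts per m²

N̂ = 836·1317/369 = 1101012/369 ≈ 2983.8 → 2984
Density = N̂ / area = 2984 / 7785 ≈ 0.38 → 0.4 per m²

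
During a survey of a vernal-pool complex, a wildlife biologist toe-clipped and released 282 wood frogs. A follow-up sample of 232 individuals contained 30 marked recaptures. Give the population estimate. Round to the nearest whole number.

If marked individuals mix randomly, R/C ≈ M/N, giving N ≈ M·C/R.
N = (282 × 232) / 30 = 65424 / 30 ≈ 2180.8 → 2181

N ≈ 2181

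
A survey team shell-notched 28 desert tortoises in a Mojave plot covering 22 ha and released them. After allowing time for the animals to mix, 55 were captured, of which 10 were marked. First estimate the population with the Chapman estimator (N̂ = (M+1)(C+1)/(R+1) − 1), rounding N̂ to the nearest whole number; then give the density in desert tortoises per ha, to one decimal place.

N̂ = 29·56/11 − 1 = 1624/11 − 1 ≈ 146.6 → 147
Density = N̂ / area = 147 / 22 ≈ 6.68 → 6.7 per ha

density ≈ 6.7 desert tortoises per ha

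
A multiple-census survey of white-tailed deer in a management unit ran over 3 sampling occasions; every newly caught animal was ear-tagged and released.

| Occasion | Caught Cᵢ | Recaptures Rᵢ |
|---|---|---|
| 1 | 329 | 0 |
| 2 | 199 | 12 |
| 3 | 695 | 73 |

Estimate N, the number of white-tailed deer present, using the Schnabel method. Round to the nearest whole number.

Marked at large before each occasion: Mᵢ = Σⱼ<ᵢ (Cⱼ − Rⱼ) → M1=0, M2=329, M3=516
Σ MᵢCᵢ = 0·329 + 329·199 + 516·695 = 0 + 65471 + 358620 = 424091
Σ Rᵢ = 0 + 12 + 73 = 85
N̂ = 424091 / 85 ≈ 4989.3 → 4989

N ≈ 4989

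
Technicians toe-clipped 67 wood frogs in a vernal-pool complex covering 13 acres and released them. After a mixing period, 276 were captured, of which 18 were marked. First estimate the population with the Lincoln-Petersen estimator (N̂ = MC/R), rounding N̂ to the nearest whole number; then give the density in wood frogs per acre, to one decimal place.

N̂ = 67·276/18 = 18492/18 ≈ 1027.3 → 1027
Density = N̂ / area = 1027 / 13 = 79.0 per acre

density ≈ 79.0 wood frogs per acre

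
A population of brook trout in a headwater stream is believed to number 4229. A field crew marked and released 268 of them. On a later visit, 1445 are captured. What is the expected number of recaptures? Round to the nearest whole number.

The marked fraction of the population is 268/4229, so in a sample of 1445 expect C·(M/N) marked.
E[R] = 268 × 1445 / 4229 = 387260 / 4229 ≈ 91.6 → 92

expected recaptures ≈ 92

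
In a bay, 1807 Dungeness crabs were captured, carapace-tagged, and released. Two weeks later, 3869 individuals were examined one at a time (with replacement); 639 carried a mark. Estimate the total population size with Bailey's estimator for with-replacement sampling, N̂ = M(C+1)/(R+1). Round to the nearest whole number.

N̂ = 1807·(3869+1)/(639+1) = 1807·3870/640 = 6993090/640 ≈ 10926.7 → 10927

N ≈ 10,927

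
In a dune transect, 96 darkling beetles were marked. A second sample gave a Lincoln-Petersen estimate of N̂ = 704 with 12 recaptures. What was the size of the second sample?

From N = M·C/R: C = N·R / M = 704·12 / 96 = 8448 / 96 = 88.

C = 88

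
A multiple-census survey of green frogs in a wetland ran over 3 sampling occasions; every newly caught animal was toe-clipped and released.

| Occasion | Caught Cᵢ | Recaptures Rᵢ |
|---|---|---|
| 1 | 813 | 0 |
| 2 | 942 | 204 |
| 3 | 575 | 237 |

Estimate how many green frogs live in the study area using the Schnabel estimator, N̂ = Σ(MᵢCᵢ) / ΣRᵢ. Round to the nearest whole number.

Marked at large before each occasion: Mᵢ = Σⱼ<ᵢ (Cⱼ − Rⱼ) → M1=0, M2=813, M3=1551
Σ MᵢCᵢ = 0·813 + 813·942 + 1551·575 = 0 + 765846 + 891825 = 1657671
Σ Rᵢ = 0 + 204 + 237 = 441
N̂ = 1657671 / 441 ≈ 3758.9 → 3759

N ≈ 3759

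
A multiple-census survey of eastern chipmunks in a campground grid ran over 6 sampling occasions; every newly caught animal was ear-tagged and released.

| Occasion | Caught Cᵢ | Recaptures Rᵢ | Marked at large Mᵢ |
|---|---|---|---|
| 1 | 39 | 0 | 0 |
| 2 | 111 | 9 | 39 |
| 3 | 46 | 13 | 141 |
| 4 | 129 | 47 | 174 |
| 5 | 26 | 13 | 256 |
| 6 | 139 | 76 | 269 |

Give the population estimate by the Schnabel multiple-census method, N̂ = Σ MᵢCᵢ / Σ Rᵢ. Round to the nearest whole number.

N ≈ 489

Σ MᵢCᵢ = 0·39 + 39·111 + 141·46 + 174·129 + 256·26 + 269·139 = 0 + 4329 + 6486 + 22446 + 6656 + 37391 = 77308
Σ Rᵢ = 0 + 9 + 13 + 47 + 13 + 76 = 158
N̂ = 77308 / 158 ≈ 489.3 → 489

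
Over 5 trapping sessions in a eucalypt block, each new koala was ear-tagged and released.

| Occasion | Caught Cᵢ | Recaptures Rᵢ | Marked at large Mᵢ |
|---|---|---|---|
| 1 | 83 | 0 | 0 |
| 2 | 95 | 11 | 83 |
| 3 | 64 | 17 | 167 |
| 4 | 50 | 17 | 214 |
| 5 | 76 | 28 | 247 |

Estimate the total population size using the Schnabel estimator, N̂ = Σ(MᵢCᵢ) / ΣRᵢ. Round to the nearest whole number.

Σ MᵢCᵢ = 0·83 + 83·95 + 167·64 + 214·50 + 247·76 = 0 + 7885 + 10688 + 10700 + 18772 = 48045
Σ Rᵢ = 0 + 11 + 17 + 17 + 28 = 73
N̂ = 48045 / 73 ≈ 658.2 → 658

N ≈ 658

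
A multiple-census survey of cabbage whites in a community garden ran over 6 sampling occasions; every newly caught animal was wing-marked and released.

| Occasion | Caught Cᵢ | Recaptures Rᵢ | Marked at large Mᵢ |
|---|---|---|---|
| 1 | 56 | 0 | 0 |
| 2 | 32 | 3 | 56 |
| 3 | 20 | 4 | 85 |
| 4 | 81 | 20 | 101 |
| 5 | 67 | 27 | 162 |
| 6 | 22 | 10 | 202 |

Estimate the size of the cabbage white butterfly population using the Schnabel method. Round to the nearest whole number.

N ≈ 421

Σ MᵢCᵢ = 0·56 + 56·32 + 85·20 + 101·81 + 162·67 + 202·22 = 0 + 1792 + 1700 + 8181 + 10854 + 4444 = 26971
Σ Rᵢ = 0 + 3 + 4 + 20 + 27 + 10 = 64
N̂ = 26971 / 64 ≈ 421.4 → 421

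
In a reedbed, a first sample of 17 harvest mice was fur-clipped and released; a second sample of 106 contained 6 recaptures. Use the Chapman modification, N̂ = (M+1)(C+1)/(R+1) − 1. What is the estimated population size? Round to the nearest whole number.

N̂ = (17+1)(106+1)/(6+1) − 1 = 18·107/7 − 1
= 1926/7 − 1 ≈ 275.1 − 1 ≈ 274.1 → 274

N ≈ 274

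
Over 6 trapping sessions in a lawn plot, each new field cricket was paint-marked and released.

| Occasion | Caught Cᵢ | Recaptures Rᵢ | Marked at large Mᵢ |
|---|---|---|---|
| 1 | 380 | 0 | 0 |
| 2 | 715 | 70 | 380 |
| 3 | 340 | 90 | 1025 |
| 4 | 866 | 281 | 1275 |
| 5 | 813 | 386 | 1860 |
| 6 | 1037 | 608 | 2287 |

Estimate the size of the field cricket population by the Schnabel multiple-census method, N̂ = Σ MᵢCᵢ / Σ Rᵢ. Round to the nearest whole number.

Σ MᵢCᵢ = 0·380 + 380·715 + 1025·340 + 1275·866 + 1860·813 + 2287·1037 = 0 + 271700 + 348500 + 1104150 + 1512180 + 2371619 = 5608149
Σ Rᵢ = 0 + 70 + 90 + 281 + 386 + 608 = 1435
N̂ = 5608149 / 1435 ≈ 3908.1 → 3908

N ≈ 3908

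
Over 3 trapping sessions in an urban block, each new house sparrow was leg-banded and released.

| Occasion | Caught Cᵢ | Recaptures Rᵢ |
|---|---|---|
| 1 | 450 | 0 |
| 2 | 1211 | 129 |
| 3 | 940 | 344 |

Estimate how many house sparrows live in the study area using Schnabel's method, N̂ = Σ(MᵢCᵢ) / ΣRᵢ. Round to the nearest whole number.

N ≈ 4197

Marked at large before each occasion: Mᵢ = Σⱼ<ᵢ (Cⱼ − Rⱼ) → M1=0, M2=450, M3=1532
Σ MᵢCᵢ = 0·450 + 450·1211 + 1532·940 = 0 + 544950 + 1440080 = 1985030
Σ Rᵢ = 0 + 129 + 344 = 473
N̂ = 1985030 / 473 ≈ 4196.7 → 4197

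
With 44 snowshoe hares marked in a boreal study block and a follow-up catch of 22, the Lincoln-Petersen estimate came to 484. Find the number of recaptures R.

From N = M·C/R: R = M·C / N = 44·22 / 484 = 968 / 484 = 2.

R = 2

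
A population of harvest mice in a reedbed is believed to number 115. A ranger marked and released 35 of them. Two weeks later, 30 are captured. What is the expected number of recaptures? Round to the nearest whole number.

Expected recaptures E[R] = M·C / N.
E[R] = 35 × 30 / 115 = 1050 / 115 ≈ 9.1 → 9

expected recaptures ≈ 9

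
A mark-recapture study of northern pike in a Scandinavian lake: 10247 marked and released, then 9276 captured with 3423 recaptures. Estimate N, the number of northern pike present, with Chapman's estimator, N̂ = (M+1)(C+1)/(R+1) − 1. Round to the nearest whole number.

N̂ = (10247+1)(9276+1)/(3423+1) − 1 = 10248·9277/3424 − 1
= 95070696/3424 − 1 ≈ 27766.0 − 1 ≈ 27765.0 → 27765

N ≈ 27,765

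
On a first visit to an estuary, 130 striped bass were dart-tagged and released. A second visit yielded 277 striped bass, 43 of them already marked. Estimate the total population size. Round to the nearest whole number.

N = (130 × 277) / 43 = 36010 / 43 ≈ 837.4 → 837

N ≈ 837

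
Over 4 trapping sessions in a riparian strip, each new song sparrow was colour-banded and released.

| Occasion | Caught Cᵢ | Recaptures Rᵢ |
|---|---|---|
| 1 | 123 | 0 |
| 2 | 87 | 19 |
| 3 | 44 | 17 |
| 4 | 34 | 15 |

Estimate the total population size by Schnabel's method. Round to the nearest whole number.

N ≈ 520

Marked at large before each occasion: Mᵢ = Σⱼ<ᵢ (Cⱼ − Rⱼ) → M1=0, M2=123, M3=191, M4=218
Σ MᵢCᵢ = 0·123 + 123·87 + 191·44 + 218·34 = 0 + 10701 + 8404 + 7412 = 26517
Σ Rᵢ = 0 + 19 + 17 + 15 = 51
N̂ = 26517 / 51 ≈ 519.9 → 520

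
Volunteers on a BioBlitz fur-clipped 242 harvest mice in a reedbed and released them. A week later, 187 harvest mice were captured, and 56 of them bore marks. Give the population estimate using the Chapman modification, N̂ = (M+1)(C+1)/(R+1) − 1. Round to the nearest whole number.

N ≈ 800

N̂ = (242+1)(187+1)/(56+1) − 1 = 243·188/57 − 1
= 45684/57 − 1 ≈ 801.47 − 1 ≈ 800.47 → 800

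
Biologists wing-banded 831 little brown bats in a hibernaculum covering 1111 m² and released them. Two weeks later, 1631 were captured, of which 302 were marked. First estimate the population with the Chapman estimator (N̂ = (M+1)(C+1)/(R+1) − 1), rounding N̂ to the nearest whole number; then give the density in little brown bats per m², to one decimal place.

density ≈ 4.0 little brown bats per m²

N̂ = 832·1632/303 − 1 = 1357824/303 − 1 ≈ 4480.3 → 4480
Density = N̂ / area = 4480 / 1111 ≈ 4.03 → 4.0 per m²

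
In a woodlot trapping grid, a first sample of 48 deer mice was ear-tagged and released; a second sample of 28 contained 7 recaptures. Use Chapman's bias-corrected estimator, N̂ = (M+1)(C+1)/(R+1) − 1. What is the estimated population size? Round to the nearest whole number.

N ≈ 177

N̂ = (48+1)(28+1)/(7+1) − 1 = 49·29/8 − 1
= 1421/8 − 1 ≈ 177.6 − 1 ≈ 176.6 → 177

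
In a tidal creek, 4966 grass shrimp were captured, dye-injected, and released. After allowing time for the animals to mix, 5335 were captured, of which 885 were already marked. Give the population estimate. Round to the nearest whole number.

N ≈ 29,936

If marked individuals mix randomly, R/C ≈ M/N, giving N ≈ M·C/R.
N = (4966 × 5335) / 885 = 26493610 / 885 ≈ 29936.3 → 29936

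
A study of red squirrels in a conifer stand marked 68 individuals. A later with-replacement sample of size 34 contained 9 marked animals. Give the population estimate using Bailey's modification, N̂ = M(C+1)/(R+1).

N̂ = 68·(34+1)/(9+1) = 68·35/10 = 2380/10 = 238

N = 238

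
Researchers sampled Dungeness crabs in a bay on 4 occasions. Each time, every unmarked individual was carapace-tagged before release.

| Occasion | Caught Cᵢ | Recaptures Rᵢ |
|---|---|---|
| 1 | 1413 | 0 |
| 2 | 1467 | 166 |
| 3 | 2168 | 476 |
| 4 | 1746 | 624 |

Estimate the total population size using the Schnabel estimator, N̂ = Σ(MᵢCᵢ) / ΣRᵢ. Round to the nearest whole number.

N ≈ 12,362

Marked at large before each occasion: Mᵢ = Σⱼ<ᵢ (Cⱼ − Rⱼ) → M1=0, M2=1413, M3=2714, M4=4406
Σ MᵢCᵢ = 0·1413 + 1413·1467 + 2714·2168 + 4406·1746 = 0 + 2072871 + 5883952 + 7692876 = 15649699
Σ Rᵢ = 0 + 166 + 476 + 624 = 1266
N̂ = 15649699 / 1266 ≈ 12361.5 → 12362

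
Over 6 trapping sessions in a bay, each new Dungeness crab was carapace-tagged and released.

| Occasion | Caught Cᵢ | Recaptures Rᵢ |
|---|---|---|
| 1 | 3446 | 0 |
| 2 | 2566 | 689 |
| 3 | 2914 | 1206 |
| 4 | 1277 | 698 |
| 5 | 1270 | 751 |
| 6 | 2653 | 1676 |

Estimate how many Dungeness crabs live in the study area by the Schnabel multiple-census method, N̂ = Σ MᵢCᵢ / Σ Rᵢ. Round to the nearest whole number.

Marked at large before each occasion: Mᵢ = Σⱼ<ᵢ (Cⱼ − Rⱼ) → M1=0, M2=3446, M3=5323, M4=7031, M5=7610, M6=8129
Σ MᵢCᵢ = 0·3446 + 3446·2566 + 5323·2914 + 7031·1277 + 7610·1270 + 8129·2653 = 0 + 8842436 + 15511222 + 8978587 + 9664700 + 21566237 = 64563182
Σ Rᵢ = 0 + 689 + 1206 + 698 + 751 + 1676 = 5020
N̂ = 64563182 / 5020 ≈ 12861.2 → 12861

N ≈ 12,861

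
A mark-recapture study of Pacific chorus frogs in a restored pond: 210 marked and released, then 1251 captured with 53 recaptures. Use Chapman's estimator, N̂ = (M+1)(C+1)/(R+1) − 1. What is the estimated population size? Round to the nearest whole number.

N̂ = (210+1)(1251+1)/(53+1) − 1 = 211·1252/54 − 1
= 264172/54 − 1 ≈ 4892.1 − 1 ≈ 4891.1 → 4891

N ≈ 4891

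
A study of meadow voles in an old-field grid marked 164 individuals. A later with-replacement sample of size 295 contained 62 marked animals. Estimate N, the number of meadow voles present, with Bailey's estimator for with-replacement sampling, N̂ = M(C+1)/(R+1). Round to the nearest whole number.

N ≈ 771

N̂ = 164·(295+1)/(62+1) = 164·296/63 = 48544/63 ≈ 770.5 → 771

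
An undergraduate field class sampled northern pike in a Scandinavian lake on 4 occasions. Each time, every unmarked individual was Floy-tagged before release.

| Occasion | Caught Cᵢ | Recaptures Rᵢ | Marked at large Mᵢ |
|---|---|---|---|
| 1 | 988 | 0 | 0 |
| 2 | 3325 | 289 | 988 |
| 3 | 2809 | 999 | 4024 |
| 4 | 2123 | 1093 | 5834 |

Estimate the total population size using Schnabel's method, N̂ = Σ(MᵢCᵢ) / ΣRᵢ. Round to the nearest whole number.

N ≈ 11,329

Σ MᵢCᵢ = 0·988 + 988·3325 + 4024·2809 + 5834·2123 = 0 + 3285100 + 11303416 + 12385582 = 26974098
Σ Rᵢ = 0 + 289 + 999 + 1093 = 2381
N̂ = 26974098 / 2381 ≈ 11328.9 → 11329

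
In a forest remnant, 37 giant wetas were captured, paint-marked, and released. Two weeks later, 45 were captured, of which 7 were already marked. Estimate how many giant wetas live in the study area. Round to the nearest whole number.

Lincoln-Petersen assumes M/N = R/C, so N = M·C / R.
N = (37 × 45) / 7 = 1665 / 7 ≈ 237.9 → 238

N ≈ 238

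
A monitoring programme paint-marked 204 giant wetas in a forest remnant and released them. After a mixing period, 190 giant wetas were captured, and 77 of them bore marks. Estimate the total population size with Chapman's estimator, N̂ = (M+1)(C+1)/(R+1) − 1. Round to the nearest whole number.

N ≈ 501

N̂ = (204+1)(190+1)/(77+1) − 1 = 205·191/78 − 1
= 39155/78 − 1 ≈ 502.0 − 1 ≈ 501.0 → 501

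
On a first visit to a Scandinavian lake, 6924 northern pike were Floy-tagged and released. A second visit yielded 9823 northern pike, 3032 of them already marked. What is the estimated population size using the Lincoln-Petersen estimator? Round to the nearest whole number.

N = (6924 × 9823) / 3032 = 68014452 / 3032 ≈ 22432.2 → 22432

N ≈ 22,432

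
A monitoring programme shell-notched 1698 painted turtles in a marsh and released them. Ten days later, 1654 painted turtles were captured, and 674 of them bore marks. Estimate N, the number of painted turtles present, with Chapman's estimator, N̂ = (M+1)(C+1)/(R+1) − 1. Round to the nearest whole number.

N ≈ 4165

N̂ = (1698+1)(1654+1)/(674+1) − 1 = 1699·1655/675 − 1
= 2811845/675 − 1 ≈ 4165.7 − 1 ≈ 4164.7 → 4165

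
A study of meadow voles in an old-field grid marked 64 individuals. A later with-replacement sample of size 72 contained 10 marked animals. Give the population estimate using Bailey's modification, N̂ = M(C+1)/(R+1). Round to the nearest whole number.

N̂ = 64·(72+1)/(10+1) = 64·73/11 = 4672/11 ≈ 424.7 → 425

N ≈ 425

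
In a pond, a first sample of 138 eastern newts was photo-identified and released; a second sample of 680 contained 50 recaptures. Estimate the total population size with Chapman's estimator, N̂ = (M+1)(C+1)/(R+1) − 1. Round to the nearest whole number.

N̂ = (138+1)(680+1)/(50+1) − 1 = 139·681/51 − 1
= 94659/51 − 1 ≈ 1856.1 − 1 ≈ 1855.1 → 1855

N ≈ 1855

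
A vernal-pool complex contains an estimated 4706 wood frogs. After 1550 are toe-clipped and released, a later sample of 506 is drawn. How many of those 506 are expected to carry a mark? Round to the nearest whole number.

Expected recaptures E[R] = M·C / N.
E[R] = 1550 × 506 / 4706 = 784300 / 4706 ≈ 166.7 → 167

expected recaptures ≈ 167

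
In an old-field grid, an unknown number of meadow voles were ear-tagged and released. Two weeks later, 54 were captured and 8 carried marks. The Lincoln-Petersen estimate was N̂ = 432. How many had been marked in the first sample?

From N = M·C/R: M = N·R / C = 432·8 / 54 = 3456 / 54 = 64.

M = 64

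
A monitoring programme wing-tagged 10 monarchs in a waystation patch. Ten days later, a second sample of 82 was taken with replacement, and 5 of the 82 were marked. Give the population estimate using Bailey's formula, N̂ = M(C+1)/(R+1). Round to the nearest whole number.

N ≈ 138

N̂ = 10·(82+1)/(5+1) = 10·83/6 = 830/6 ≈ 138.3 → 138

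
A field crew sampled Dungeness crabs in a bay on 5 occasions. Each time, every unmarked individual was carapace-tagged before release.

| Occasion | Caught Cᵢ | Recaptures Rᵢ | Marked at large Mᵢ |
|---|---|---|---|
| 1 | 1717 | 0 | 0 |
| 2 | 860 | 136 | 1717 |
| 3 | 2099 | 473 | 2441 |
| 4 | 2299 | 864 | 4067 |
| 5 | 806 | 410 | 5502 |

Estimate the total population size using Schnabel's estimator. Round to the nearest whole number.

Σ MᵢCᵢ = 0·1717 + 1717·860 + 2441·2099 + 4067·2299 + 5502·806 = 0 + 1476620 + 5123659 + 9350033 + 4434612 = 20384924
Σ Rᵢ = 0 + 136 + 473 + 864 + 410 = 1883
N̂ = 20384924 / 1883 ≈ 10825.8 → 10826

N ≈ 10,826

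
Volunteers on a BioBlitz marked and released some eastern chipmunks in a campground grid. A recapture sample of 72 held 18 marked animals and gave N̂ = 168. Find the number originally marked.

M = 42

From N = M·C/R: M = N·R / C = 168·18 / 72 = 3024 / 72 = 42.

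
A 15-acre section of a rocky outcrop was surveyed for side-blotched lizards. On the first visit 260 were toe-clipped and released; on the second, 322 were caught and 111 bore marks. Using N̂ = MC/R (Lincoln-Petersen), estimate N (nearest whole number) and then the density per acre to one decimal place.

density ≈ 50.3 side-blotched lizards per acre

N̂ = 260·322/111 = 83720/111 ≈ 754.2 → 754
Density = N̂ / area = 754 / 15 ≈ 50.27 → 50.3 per acre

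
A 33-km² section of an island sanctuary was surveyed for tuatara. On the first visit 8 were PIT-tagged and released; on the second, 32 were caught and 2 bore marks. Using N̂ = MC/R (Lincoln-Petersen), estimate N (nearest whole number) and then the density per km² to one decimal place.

N̂ = 8·32/2 = 256/2 = 128
Density = N̂ / area = 128 / 33 ≈ 3.88 → 3.9 per km²

density ≈ 3.9 tuatara per km²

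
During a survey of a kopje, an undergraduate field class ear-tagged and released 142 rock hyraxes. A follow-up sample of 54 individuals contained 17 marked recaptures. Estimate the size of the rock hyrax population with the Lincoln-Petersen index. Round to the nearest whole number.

N ≈ 451

Lincoln-Petersen assumes M/N = R/C, so N = M·C / R.
N = (142 × 54) / 17 = 7668 / 17 ≈ 451.1 → 451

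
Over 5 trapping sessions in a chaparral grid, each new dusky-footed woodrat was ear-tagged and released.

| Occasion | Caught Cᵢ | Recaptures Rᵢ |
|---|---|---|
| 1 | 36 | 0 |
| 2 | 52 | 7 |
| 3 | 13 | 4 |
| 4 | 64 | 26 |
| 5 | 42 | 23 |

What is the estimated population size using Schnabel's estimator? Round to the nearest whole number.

N ≈ 234

Marked at large before each occasion: Mᵢ = Σⱼ<ᵢ (Cⱼ − Rⱼ) → M1=0, M2=36, M3=81, M4=90, M5=128
Σ MᵢCᵢ = 0·36 + 36·52 + 81·13 + 90·64 + 128·42 = 0 + 1872 + 1053 + 5760 + 5376 = 14061
Σ Rᵢ = 0 + 7 + 4 + 26 + 23 = 60
N̂ = 14061 / 60 ≈ 234.3 → 234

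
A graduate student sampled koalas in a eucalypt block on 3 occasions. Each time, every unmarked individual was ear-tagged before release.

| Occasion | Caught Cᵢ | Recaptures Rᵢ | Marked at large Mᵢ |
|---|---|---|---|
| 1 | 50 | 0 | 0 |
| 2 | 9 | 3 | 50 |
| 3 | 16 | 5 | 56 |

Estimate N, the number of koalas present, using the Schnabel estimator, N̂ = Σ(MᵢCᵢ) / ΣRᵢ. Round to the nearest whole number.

Σ MᵢCᵢ = 0·50 + 50·9 + 56·16 = 0 + 450 + 896 = 1346
Σ Rᵢ = 0 + 3 + 5 = 8
N̂ = 1346 / 8 ≈ 168.2 → 168

N ≈ 168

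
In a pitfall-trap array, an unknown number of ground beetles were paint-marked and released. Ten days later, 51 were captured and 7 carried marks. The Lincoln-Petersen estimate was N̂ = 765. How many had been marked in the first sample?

M = 105

From N = M·C/R: M = N·R / C = 765·7 / 51 = 5355 / 51 = 105.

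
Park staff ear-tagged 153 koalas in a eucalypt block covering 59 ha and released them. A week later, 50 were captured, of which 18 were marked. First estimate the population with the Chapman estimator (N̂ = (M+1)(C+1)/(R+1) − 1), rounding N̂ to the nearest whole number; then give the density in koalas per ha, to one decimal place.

density ≈ 7.0 koalas per ha

N̂ = 154·51/19 − 1 = 7854/19 − 1 ≈ 412.4 → 412
Density = N̂ / area = 412 / 59 ≈ 6.98 → 7.0 per ha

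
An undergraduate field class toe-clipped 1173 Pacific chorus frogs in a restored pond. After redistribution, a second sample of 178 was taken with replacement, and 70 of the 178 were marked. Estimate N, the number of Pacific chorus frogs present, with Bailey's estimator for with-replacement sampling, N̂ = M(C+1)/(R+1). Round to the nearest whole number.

N̂ = 1173·(178+1)/(70+1) = 1173·179/71 = 209967/71 ≈ 2957.3 → 2957

N ≈ 2957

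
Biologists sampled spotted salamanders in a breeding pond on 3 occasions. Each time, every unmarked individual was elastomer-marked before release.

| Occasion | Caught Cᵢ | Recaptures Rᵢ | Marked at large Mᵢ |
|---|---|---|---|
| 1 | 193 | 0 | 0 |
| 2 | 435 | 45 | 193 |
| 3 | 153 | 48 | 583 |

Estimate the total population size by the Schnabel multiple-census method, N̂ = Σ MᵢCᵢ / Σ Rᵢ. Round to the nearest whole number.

N ≈ 1862

Σ MᵢCᵢ = 0·193 + 193·435 + 583·153 = 0 + 83955 + 89199 = 173154
Σ Rᵢ = 0 + 45 + 48 = 93
N̂ = 173154 / 93 ≈ 1861.9 → 1862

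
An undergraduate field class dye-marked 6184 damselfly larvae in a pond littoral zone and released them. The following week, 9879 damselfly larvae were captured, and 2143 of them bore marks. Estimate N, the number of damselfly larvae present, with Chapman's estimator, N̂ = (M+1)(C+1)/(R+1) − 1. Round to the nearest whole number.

N ≈ 28,501

N̂ = (6184+1)(9879+1)/(2143+1) − 1 = 6185·9880/2144 − 1
= 61107800/2144 − 1 ≈ 28501.8 − 1 ≈ 28500.8 → 28501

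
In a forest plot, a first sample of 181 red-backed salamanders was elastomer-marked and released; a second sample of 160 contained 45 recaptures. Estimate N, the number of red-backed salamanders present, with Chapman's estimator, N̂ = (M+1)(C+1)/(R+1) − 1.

N̂ = (181+1)(160+1)/(45+1) − 1 = 182·161/46 − 1
= 29302/46 − 1 = 637 − 1 = 636

N = 636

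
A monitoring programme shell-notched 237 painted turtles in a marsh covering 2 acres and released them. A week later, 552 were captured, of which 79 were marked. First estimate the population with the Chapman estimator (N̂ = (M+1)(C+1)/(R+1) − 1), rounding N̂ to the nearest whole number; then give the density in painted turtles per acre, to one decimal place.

N̂ = 238·553/80 − 1 = 131614/80 − 1 ≈ 1644.2 → 1644
Density = N̂ / area = 1644 / 2 = 822.0 per acre

density ≈ 822.0 painted turtles per acre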